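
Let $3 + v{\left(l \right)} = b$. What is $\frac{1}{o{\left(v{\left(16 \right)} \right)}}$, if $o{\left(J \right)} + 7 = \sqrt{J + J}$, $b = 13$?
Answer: $- \frac{7}{29} - \frac{2 \sqrt{5}}{29} \approx -0.39559$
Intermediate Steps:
$v{\left(l \right)} = 10$ ($v{\left(l \right)} = -3 + 13 = 10$)
$o{\left(J \right)} = -7 + \sqrt{2} \sqrt{J}$ ($o{\left(J \right)} = -7 + \sqrt{J + J} = -7 + \sqrt{2 J} = -7 + \sqrt{2} \sqrt{J}$)
$\frac{1}{o{\left(v{\left(16 \right)} \right)}} = \frac{1}{-7 + \sqrt{2} \sqrt{10}} = \frac{1}{-7 + 2 \sqrt{5}}$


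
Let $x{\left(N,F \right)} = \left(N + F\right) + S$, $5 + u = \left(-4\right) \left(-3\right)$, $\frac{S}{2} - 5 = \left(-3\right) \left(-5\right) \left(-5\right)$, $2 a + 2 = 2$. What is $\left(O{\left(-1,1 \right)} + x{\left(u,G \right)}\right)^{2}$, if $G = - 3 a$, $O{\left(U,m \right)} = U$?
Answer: $17956$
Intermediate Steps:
$a = 0$ ($a = -1 + \frac{1}{2} \cdot 2 = -1 + 1 = 0$)
$G = 0$ ($G = \left(-3\right) 0 = 0$)
$S = -140$ ($S = 10 + 2 \left(-3\right) \left(-5\right) \left(-5\right) = 10 + 2 \cdot 15 \left(-5\right) = 10 + 2 \left(-75\right) = 10 - 150 = -140$)
$u = 7$ ($u = -5 - -12 = -5 + 12 = 7$)
$x{\left(N,F \right)} = -140 + F + N$ ($x{\left(N,F \right)} = \left(N + F\right) - 140 = \left(F + N\right) - 140 = -140 + F + N$)
$\left(O{\left(-1,1 \right)} + x{\left(u,G \right)}\right)^{2} = \left(-1 + \left(-140 + 0 + 7\right)\right)^{2} = \left(-1 - 133\right)^{2} = \left(-134\right)^{2} = 17956$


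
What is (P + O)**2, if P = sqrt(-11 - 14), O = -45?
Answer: 2000 - 450*I ≈ 2000.0 - 450.0*I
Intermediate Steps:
P = 5*I (P = sqrt(-25) = 5*I ≈ 5.0*I)
(P + O)**2 = (5*I - 45)**2 = (-45 + 5*I)**2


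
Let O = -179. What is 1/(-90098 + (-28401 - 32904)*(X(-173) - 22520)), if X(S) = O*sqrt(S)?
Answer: -I/(-1380498502*I + 10973595*sqrt(173)) ≈ 7.1654e-10 - 7.4917e-11*I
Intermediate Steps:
X(S) = -179*sqrt(S)
1/(-90098 + (-28401 - 32904)*(X(-173) - 22520)) = 1/(-90098 + (-28401 - 32904)*(-179*I*sqrt(173) - 22520)) = 1/(-90098 - 61305*(-179*I*sqrt(173) - 22520)) = 1/(-90098 - 61305*(-22520 - 179*I*sqrt(173))) = 1/(-90098 + (1380588600 + 10973595*I*sqrt(173))) = 1/(1380498502 + 10973595*I*sqrt(173))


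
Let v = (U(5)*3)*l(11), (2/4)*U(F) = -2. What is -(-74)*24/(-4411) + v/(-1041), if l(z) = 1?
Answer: -598628/1530617 ≈ -0.39110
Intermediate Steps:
U(F) = -4 (U(F) = 2*(-2) = -4)
v = -12 (v = -4*3*1 = -12*1 = -12)
-(-74)*24/(-4411) + v/(-1041) = -(-74)*24/(-4411) - 12/(-1041) = -74*(-24)*(-1/4411) - 12*(-1/1041) = 1776*(-1/4411) + 4/347 = -1776/4411 + 4/347 = -598628/1530617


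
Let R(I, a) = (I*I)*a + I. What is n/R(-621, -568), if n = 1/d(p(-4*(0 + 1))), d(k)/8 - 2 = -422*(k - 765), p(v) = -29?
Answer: -1/587162485157040 ≈ -1.7031e-15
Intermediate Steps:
d(k) = 2582656 - 3376*k (d(k) = 16 + 8*(-422*(k - 765)) = 16 + 8*(-422*(-765 + k)) = 16 + 8*(322830 - 422*k) = 16 + (2582640 - 3376*k) = 2582656 - 3376*k)
R(I, a) = I + a*I² (R(I, a) = I²*a + I = a*I² + I = I + a*I²)
n = 1/2680560 (n = 1/(2582656 - 3376*(-29)) = 1/(2582656 + 97904) = 1/2680560 ≈ 3.7306e-7)
n/R(-621, -568) = 1/(2680560*((-621*(1 - 621*(-568))))) = 1/(2680560*((-621*(1 + 352728)))) = 1/(2680560*((-621*352729))) = (1/2680560)/(-219044709) = (1/2680560)*(-1/219044709) = -1/587162485157040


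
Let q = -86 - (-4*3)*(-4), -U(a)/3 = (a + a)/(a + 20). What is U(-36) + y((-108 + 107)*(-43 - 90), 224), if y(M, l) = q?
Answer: -295/2 ≈ -147.50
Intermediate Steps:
U(a) = -6*a/(20 + a) (U(a) = -3*(a + a)/(a + 20) = -3*2*a/(20 + a) = -6*a/(20 + a))
q = -134 (q = -86 - (-12)*(-4) = -86 - 1*48 = -86 - 48 = -134)
y(M, l) = -134
U(-36) + y((-108 + 107)*(-43 - 90), 224) = -6*(-36)/(20 - 36) - 134 = -6*(-36)/(-16) - 134 = -6*(-36)*(-1/16) - 134 = -27/2 - 134 = -295/2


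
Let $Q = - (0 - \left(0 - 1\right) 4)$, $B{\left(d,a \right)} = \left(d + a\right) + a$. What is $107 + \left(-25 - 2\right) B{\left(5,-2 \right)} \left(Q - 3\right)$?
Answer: $296$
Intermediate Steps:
$B{\left(d,a \right)} = d + 2 a$ ($B{\left(d,a \right)} = \left(a + d\right) + a = d + 2 a$)
$Q = -4$ ($Q = - (0 - \left(-1\right) 4) = - (0 - -4) = - (0 + 4) = \left(-1\right) 4 = -4$)
$107 + \left(-25 - 2\right) B{\left(5,-2 \right)} \left(Q - 3\right) = 107 + \left(-25 - 2\right) \left(5 + 2 \left(-2\right)\right) \left(-4 - 3\right) = 107 - 27 \left(5 - 4\right) \left(-7\right) = 107 - 27 \cdot 1 \left(-7\right) = 107 - -189 = 107 + 189 = 296$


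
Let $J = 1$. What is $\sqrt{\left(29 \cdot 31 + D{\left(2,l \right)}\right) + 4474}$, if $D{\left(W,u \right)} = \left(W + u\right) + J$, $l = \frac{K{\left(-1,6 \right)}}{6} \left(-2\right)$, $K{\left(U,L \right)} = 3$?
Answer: $5 \sqrt{215} \approx 73.314$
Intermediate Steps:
$l = -1$ ($l = \frac{3}{6} \left(-2\right) = 3 \cdot \frac{1}{6} \left(-2\right) = \frac{1}{2} \left(-2\right) = -1$)
$D{\left(W,u \right)} = 1 + W + u$ ($D{\left(W,u \right)} = \left(W + u\right) + 1 = 1 + W + u$)
$\sqrt{\left(29 \cdot 31 + D{\left(2,l \right)}\right) + 4474} = \sqrt{\left(29 \cdot 31 + \left(1 + 2 - 1\right)\right) + 4474} = \sqrt{\left(899 + 2\right) + 4474} = \sqrt{901 + 4474} = \sqrt{5375} = 5 \sqrt{215}$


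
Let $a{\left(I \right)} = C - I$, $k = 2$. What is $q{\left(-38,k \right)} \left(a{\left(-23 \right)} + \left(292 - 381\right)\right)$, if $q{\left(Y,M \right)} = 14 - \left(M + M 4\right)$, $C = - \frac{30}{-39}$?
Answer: $- \frac{3392}{13} \approx -260.92$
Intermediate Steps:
$C = \frac{10}{13}$ ($C = \left(-30\right) \left(- \frac{1}{39}\right) = \frac{10}{13} \approx 0.76923$)
$a{\left(I \right)} = \frac{10}{13} - I$
$q{\left(Y,M \right)} = 14 - 5 M$ ($q{\left(Y,M \right)} = 14 - \left(M + 4 M\right) = 14 - 5 M$)
$q{\left(-38,k \right)} \left(a{\left(-23 \right)} + \left(292 - 381\right)\right) = \left(14 - 10\right) \left(\left(\frac{10}{13} - -23\right) + \left(292 - 381\right)\right) = \left(14 - 10\right) \left(\left(\frac{10}{13} + 23\right) + \left(292 - 381\right)\right) = 4 \left(\frac{309}{13} - 89\right) = 4 \left(- \frac{848}{13}\right) = - \frac{3392}{13}$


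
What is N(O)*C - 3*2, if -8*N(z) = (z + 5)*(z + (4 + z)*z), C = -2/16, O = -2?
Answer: -201/32 ≈ -6.2813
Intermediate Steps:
C = -1/8 (C = -2*1/16 = -1/8 ≈ -0.12500)
N(z) = -(5 + z)*(z + z*(4 + z))/8 (N(z) = -(z + 5)*(z + (4 + z)*z)/8 = -(5 + z)*(z + z*(4 + z))/8)
N(O)*C - 3*2 = -1/8*(-2)*(25 + (-2)**2 + 10*(-2))*(-1/8) - 3*2 = -1/8*(-2)*(25 + 4 - 20)*(-1/8) - 6 = -1/8*(-2)*9*(-1/8) - 6 = (9/4)*(-1/8) - 6 = -9/32 - 6 = -201/32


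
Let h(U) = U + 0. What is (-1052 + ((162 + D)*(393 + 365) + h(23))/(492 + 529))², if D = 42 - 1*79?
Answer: 959065703761/1042441 ≈ 9.2002e+5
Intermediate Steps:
D = -37 (D = 42 - 79 = -37)
h(U) = U
(-1052 + ((162 + D)*(393 + 365) + h(23))/(492 + 529))² = (-1052 + ((162 - 37)*(393 + 365) + 23)/(492 + 529))² = (-1052 + (125*758 + 23)/1021)² = (-1052 + (94750 + 23)*(1/1021))² = (-1052 + 94773*(1/1021))² = (-1052 + 94773/1021)² = (-979319/1021)² = 959065703761/1042441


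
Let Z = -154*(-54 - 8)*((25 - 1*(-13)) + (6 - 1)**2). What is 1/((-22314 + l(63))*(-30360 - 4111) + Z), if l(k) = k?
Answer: 1/767615745 ≈ 1.3027e-9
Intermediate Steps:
Z = 601524 (Z = -(-9548)*((25 + 13) + 5**2) = -(-9548)*(38 + 25) = -(-9548)*63 = -154*(-3906) = 601524)
1/((-22314 + l(63))*(-30360 - 4111) + Z) = 1/((-22314 + 63)*(-30360 - 4111) + 601524) = 1/(-22251*(-34471) + 601524) = 1/(767014221 + 601524) = 1/767615745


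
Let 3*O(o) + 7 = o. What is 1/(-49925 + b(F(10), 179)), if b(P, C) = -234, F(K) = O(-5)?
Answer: -1/50159 ≈ -1.9937e-5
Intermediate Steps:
O(o) = -7/3 + o/3
F(K) = -4 (F(K) = -7/3 + (1/3)*(-5) = -7/3 - 5/3 = -4)
1/(-49925 + b(F(10), 179)) = 1/(-49925 - 234) = 1/(-50159) = -1/50159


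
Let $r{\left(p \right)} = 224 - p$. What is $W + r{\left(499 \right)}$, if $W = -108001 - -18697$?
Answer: $-89579$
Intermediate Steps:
$W = -89304$ ($W = -108001 + 18697 = -89304$)
$W + r{\left(499 \right)} = -89304 + \left(224 - 499\right) = -89304 - 275 = -89579$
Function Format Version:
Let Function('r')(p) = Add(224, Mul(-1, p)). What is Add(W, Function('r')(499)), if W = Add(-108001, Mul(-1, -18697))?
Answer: -89579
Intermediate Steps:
W = -89304 (W = Add(-108001, 18697) = -89304)
Add(W, Function('r')(499)) = Add(-89304, Add(224, Mul(-1, 499))) = Add(-89304, Add(224, -499)) = Add(-89304, -275) = -89579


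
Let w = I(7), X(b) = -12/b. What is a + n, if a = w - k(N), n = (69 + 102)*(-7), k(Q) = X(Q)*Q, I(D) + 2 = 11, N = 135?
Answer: -1176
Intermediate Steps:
I(D) = 9 (I(D) = -2 + 11 = 9)
k(Q) = -12 (k(Q) = (-12/Q)*Q = -12)
n = -1197 (n = 171*(-7) = -1197)
w = 9
a = 21 (a = 9 - 1*(-12) = 9 + 12 = 21)
a + n = 21 - 1197 = -1176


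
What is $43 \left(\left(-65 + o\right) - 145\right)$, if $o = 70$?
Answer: $-6020$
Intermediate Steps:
$43 \left(\left(-65 + o\right) - 145\right) = 43 \left(\left(-65 + 70\right) - 145\right) = 43 \left(5 - 145\right) = 43 \left(-140\right) = -6020$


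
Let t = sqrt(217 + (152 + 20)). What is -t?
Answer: -sqrt(389) ≈ -19.723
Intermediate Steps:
t = sqrt(389) (t = sqrt(217 + 172) = sqrt(389) ≈ 19.723)
-t = -sqrt(389)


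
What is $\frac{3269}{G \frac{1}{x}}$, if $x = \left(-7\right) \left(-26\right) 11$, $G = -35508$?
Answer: $- \frac{297479}{1614} \approx -184.31$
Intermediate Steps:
$x = 2002$ ($x = 182 \cdot 11 = 2002$)
$\frac{3269}{G \frac{1}{x}} = \frac{3269}{\left(-35508\right) \frac{1}{2002}} = \frac{3269}{- \frac{1614}{91}} = 3269 \left(- \frac{91}{1614}\right) = - \frac{297479}{1614}$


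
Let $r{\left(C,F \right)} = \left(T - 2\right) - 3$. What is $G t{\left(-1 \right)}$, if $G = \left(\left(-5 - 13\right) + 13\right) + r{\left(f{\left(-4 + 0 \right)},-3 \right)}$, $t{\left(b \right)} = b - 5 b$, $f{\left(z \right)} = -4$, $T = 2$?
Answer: $-32$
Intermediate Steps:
$t{\left(b \right)} = - 4 b$ ($t{\left(b \right)} = b - 5 b = - 4 b$)
$r{\left(C,F \right)} = -3$ ($r{\left(C,F \right)} = \left(2 - 2\right) - 3 = 0 - 3 = -3$)
$G = -8$ ($G = \left(\left(-5 - 13\right) + 13\right) - 3 = \left(-18 + 13\right) - 3 = -5 - 3 = -8$)
$G t{\left(-1 \right)} = - 8 \left(\left(-4\right) \left(-1\right)\right) = \left(-8\right) 4 = -32$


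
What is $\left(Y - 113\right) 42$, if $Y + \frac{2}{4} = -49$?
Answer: $-6825$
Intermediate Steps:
$Y = - \frac{99}{2}$ ($Y = - \frac{1}{2} - 49 = - \frac{99}{2} \approx -49.5$)
$\left(Y - 113\right) 42 = \left(- \frac{99}{2} - 113\right) 42 = \left(- \frac{325}{2}\right) 42 = -6825$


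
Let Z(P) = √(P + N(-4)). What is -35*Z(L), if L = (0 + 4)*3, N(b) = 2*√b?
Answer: -70*√(3 + I) ≈ -122.87 - 19.939*I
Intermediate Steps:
L = 12 (L = 4*3 = 12)
Z(P) = √(P + 4*I) (Z(P) = √(P + 2*√(-4)) = √(P + 2*(2*I)) = √(P + 4*I))
-35*Z(L) = -35*√(12 + 4*I)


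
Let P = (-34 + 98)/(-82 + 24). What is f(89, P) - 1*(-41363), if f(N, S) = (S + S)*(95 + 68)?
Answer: 1189095/29 ≈ 41003.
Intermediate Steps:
P = -32/29 (P = 64/(-58) = 64*(-1/58) = -32/29 ≈ -1.1034)
f(N, S) = 326*S (f(N, S) = (2*S)*163 = 326*S)
f(89, P) - 1*(-41363) = 326*(-32/29) - 1*(-41363) = -10432/29 + 41363 = 1189095/29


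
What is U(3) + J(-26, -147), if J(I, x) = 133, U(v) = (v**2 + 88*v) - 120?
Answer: 286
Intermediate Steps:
U(v) = -120 + v**2 + 88*v
U(3) + J(-26, -147) = (-120 + 3**2 + 88*3) + 133 = (-120 + 9 + 264) + 133 = 153 + 133 = 286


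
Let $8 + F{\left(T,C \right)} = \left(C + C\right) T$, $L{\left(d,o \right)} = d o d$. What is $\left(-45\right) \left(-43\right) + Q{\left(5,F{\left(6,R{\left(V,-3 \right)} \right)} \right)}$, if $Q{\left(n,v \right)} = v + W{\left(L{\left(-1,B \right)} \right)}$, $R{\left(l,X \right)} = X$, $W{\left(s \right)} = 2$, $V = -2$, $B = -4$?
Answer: $1893$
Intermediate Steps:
$L{\left(d,o \right)} = o d^{2}$
$F{\left(T,C \right)} = -8 + 2 C T$ ($F{\left(T,C \right)} = -8 + \left(C + C\right) T = -8 + 2 C T$)
$Q{\left(n,v \right)} = 2 + v$ ($Q{\left(n,v \right)} = v + 2 = 2 + v$)
$\left(-45\right) \left(-43\right) + Q{\left(5,F{\left(6,R{\left(V,-3 \right)} \right)} \right)} = \left(-45\right) \left(-43\right) + \left(2 + \left(-8 + 2 \left(-3\right) 6\right)\right) = 1935 + \left(2 - 44\right) = 1935 - 42 = 1893$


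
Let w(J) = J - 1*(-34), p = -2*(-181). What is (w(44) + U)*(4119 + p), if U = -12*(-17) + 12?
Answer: 1317414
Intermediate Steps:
p = 362
U = 216 (U = 204 + 12 = 216)
w(J) = 34 + J (w(J) = J + 34 = 34 + J)
(w(44) + U)*(4119 + p) = ((34 + 44) + 216)*(4119 + 362) = (78 + 216)*4481 = 294*4481 = 1317414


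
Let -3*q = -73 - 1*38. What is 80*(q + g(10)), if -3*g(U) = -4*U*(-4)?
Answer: -3920/3 ≈ -1306.7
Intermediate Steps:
q = 37 (q = -(-73 - 1*38)/3 = -(-73 - 38)/3 = -1/3*(-111) = 37)
g(U) = -16*U/3 (g(U) = -(-4*U)*(-4)/3 = -16*U/3)
80*(q + g(10)) = 80*(37 - 16/3*10) = 80*(37 - 160/3) = 80*(-49/3) = -3920/3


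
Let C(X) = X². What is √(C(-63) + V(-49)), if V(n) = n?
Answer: 28*√5 ≈ 62.610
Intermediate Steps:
√(C(-63) + V(-49)) = √((-63)² - 49) = √(3969 - 49) = √3920 = 28*√5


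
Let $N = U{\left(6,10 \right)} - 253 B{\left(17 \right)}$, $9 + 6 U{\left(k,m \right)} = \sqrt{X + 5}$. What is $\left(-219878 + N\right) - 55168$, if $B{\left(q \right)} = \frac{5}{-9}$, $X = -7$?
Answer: $- \frac{4948325}{18} + \frac{i \sqrt{2}}{6} \approx -2.7491 \cdot 10^{5} + 0.2357 i$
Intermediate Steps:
$U{\left(k,m \right)} = - \frac{3}{2} + \frac{i \sqrt{2}}{6}$ ($U{\left(k,m \right)} = - \frac{3}{2} + \frac{\sqrt{-7 + 5}}{6} = - \frac{3}{2} + \frac{\sqrt{-2}}{6} = - \frac{3}{2} + \frac{i \sqrt{2}}{6}$)
$B{\left(q \right)} = - \frac{5}{9}$ ($B{\left(q \right)} = 5 \left(- \frac{1}{9}\right) = - \frac{5}{9}$)
$N = \frac{2503}{18} + \frac{i \sqrt{2}}{6}$ ($N = \left(- \frac{3}{2} + \frac{i \sqrt{2}}{6}\right) - - \frac{1265}{9} = \left(- \frac{3}{2} + \frac{i \sqrt{2}}{6}\right) + \frac{1265}{9} = \frac{2503}{18} + \frac{i \sqrt{2}}{6} \approx 139.06 + 0.2357 i$)
$\left(-219878 + N\right) - 55168 = \left(-219878 + \left(\frac{2503}{18} + \frac{i \sqrt{2}}{6}\right)\right) - 55168 = \left(- \frac{3955301}{18} + \frac{i \sqrt{2}}{6}\right) - 55168 = - \frac{4948325}{18} + \frac{i \sqrt{2}}{6}$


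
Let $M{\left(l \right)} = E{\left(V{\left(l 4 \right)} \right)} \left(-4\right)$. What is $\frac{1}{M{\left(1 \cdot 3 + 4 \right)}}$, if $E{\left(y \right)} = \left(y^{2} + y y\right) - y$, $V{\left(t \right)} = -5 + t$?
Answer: $- \frac{1}{4140} \approx -0.00024155$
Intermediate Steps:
$E{\left(y \right)} = - y + 2 y^{2}$ ($E{\left(y \right)} = \left(y^{2} + y^{2}\right) - y = 2 y^{2} - y = - y + 2 y^{2}$)
$M{\left(l \right)} = - 4 \left(-11 + 8 l\right) \left(-5 + 4 l\right)$ ($M{\left(l \right)} = \left(-5 + l 4\right) \left(-1 + 2 \left(-5 + l 4\right)\right) \left(-4\right) = \left(-5 + 4 l\right) \left(-1 + 2 \left(-5 + 4 l\right)\right) \left(-4\right) = \left(-5 + 4 l\right) \left(-1 + \left(-10 + 8 l\right)\right) \left(-4\right) = \left(-5 + 4 l\right) \left(-11 + 8 l\right) \left(-4\right) = \left(-11 + 8 l\right) \left(-5 + 4 l\right) \left(-4\right) = - 4 \left(-11 + 8 l\right) \left(-5 + 4 l\right)$)
$\frac{1}{M{\left(1 \cdot 3 + 4 \right)}} = \frac{1}{-220 - 128 \left(1 \cdot 3 + 4\right)^{2} + 336 \left(1 \cdot 3 + 4\right)} = \frac{1}{-220 - 128 \left(3 + 4\right)^{2} + 336 \left(3 + 4\right)} = \frac{1}{-220 - 128 \cdot 7^{2} + 336 \cdot 7} = \frac{1}{-220 - 6272 + 2352} = \frac{1}{-4140} = - \frac{1}{4140}$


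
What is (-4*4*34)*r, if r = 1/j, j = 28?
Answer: -136/7 ≈ -19.429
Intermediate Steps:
r = 1/28 ≈ 0.035714
(-4*4*34)*r = (-4*4*34)*(1/28) = -16*34*(1/28) = -544*1/28 = -136/7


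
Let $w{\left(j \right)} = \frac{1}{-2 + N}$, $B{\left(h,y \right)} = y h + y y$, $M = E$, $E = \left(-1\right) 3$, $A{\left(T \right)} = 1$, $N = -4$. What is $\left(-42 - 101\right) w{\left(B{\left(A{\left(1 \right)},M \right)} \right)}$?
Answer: $\frac{143}{6} \approx 23.833$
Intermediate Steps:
$E = -3$
$M = -3$
$B{\left(h,y \right)} = y^{2} + h y$ ($B{\left(h,y \right)} = h y + y^{2} = y^{2} + h y$)
$w{\left(j \right)} = - \frac{1}{6}$ ($w{\left(j \right)} = \frac{1}{-2 - 4} = \frac{1}{-6} = - \frac{1}{6}$)
$\left(-42 - 101\right) w{\left(B{\left(A{\left(1 \right)},M \right)} \right)} = \left(-42 - 101\right) \left(- \frac{1}{6}\right) = \left(-143\right) \left(- \frac{1}{6}\right) = \frac{143}{6}$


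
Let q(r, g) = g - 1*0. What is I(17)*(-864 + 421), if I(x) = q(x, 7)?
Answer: -3101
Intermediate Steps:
q(r, g) = g (q(r, g) = g + 0 = g)
I(x) = 7
I(17)*(-864 + 421) = 7*(-864 + 421) = 7*(-443) = -3101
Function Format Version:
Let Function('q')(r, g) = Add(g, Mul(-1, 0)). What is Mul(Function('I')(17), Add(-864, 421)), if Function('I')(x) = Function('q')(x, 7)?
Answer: -3101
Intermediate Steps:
Function('q')(r, g) = g (Function('q')(r, g) = Add(g, 0) = g)
Function('I')(x) = 7
Mul(Function('I')(17), Add(-864, 421)) = Mul(7, Add(-864, 421)) = Mul(7, -443) = -3101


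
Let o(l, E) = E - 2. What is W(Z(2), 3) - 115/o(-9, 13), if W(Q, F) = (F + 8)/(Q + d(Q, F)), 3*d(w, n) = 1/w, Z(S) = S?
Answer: -769/143 ≈ -5.3776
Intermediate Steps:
o(l, E) = -2 + E
d(w, n) = 1/(3*w)
W(Q, F) = (8 + F)/(Q + 1/(3*Q)) (W(Q, F) = (F + 8)/(Q + 1/(3*Q)) = (8 + F)/(Q + 1/(3*Q)))
W(Z(2), 3) - 115/o(-9, 13) = 3*2*(8 + 3)/(1 + 3*2²) - 115/(-2 + 13) = 3*2*11/(1 + 3*4) - 115/11 = 3*2*11/(1 + 12) + (1/11)*(-115) = 3*2*11/13 - 115/11 = 3*2*(1/13)*11 - 115/11 = 66/13 - 115/11 = -769/143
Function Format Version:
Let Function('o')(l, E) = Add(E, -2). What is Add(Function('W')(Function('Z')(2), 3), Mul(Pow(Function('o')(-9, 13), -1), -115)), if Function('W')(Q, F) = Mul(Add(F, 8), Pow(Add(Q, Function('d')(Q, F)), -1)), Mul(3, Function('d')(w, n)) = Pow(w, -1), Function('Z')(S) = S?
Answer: Rational(-769, 143) ≈ -5.3776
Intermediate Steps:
Function('o')(l, E) = Add(-2, E)
Function('d')(w, n) = Mul(Rational(1, 3), Pow(w, -1))
Function('W')(Q, F) = Mul(Pow(Add(Q, Mul(Rational(1, 3), Pow(Q, -1))), -1), Add(8, F)) (Function('W')(Q, F) = Mul(Add(F, 8), Pow(Add(Q, Mul(Rational(1, 3), Pow(Q, -1))), -1)) = Mul(Add(8, F), Pow(Add(Q, Mul(Rational(1, 3), Pow(Q, -1))), -1)) = Mul(Pow(Add(Q, Mul(Rational(1, 3), Pow(Q, -1))), -1), Add(8, F)))
Add(Function('W')(Function('Z')(2), 3), Mul(Pow(Function('o')(-9, 13), -1), -115)) = Add(Mul(3, 2, Pow(Add(1, Mul(3, Pow(2, 2))), -1), Add(8, 3)), Mul(Pow(Add(-2, 13), -1), -115)) = Add(Mul(3, 2, Pow(Add(1, Mul(3, 4)), -1), 11), Mul(Pow(11, -1), -115)) = Add(Mul(3, 2, Pow(Add(1, 12), -1), 11), Mul(Rational(1, 11), -115)) = Add(Mul(3, 2, Pow(13, -1), 11), Rational(-115, 11)) = Add(Mul(3, 2, Rational(1, 13), 11), Rational(-115, 11)) = Add(Rational(66, 13), Rational(-115, 11)) = Rational(-769, 143)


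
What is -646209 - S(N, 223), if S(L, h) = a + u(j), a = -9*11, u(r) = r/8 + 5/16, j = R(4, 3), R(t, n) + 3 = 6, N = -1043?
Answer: -10337771/16 ≈ -6.4611e+5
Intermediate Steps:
R(t, n) = 3 (R(t, n) = -3 + 6 = 3)
j = 3
u(r) = 5/16 + r/8 (u(r) = r*(1/8) + 5*(1/16) = r/8 + 5/16 = 5/16 + r/8)
a = -99
S(L, h) = -1573/16 (S(L, h) = -99 + (5/16 + (1/8)*3) = -99 + (5/16 + 3/8) = -99 + 11/16 = -1573/16)
-646209 - S(N, 223) = -646209 - 1*(-1573/16) = -646209 + 1573/16 = -10337771/16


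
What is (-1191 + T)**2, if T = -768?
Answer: 3837681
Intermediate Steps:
(-1191 + T)**2 = (-1191 - 768)**2 = (-1959)**2 = 3837681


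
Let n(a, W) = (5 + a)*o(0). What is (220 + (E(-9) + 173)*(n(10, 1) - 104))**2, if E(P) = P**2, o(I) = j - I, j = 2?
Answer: 345067776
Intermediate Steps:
o(I) = 2 - I
n(a, W) = 10 + 2*a (n(a, W) = (5 + a)*(2 - 1*0) = (5 + a)*(2 + 0) = (5 + a)*2 = 10 + 2*a)
(220 + (E(-9) + 173)*(n(10, 1) - 104))**2 = (220 + ((-9)**2 + 173)*((10 + 2*10) - 104))**2 = (220 + (81 + 173)*((10 + 20) - 104))**2 = (220 + 254*(30 - 104))**2 = (220 + 254*(-74))**2 = (220 - 18796)**2 = (-18576)**2 = 345067776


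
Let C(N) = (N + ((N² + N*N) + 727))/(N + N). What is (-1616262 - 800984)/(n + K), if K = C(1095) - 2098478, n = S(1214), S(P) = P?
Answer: 1323442185/1147652072 ≈ 1.1532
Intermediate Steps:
C(N) = (727 + N + 2*N²)/(2*N) (C(N) = (N + ((N² + N²) + 727))/((2*N)) = (N + (2*N² + 727))*(1/(2*N)) = (N + (727 + 2*N²))*(1/(2*N)) = (727 + N + 2*N²)*(1/(2*N)) = (727 + N + 2*N²)/(2*N))
n = 1214
K = -2296633474/1095 (K = (½ + 1095 + (727/2)/1095) - 2098478 = (½ + 1095 + (727/2)*(1/1095)) - 2098478 = (½ + 1095 + 727/2190) - 2098478 = 1199936/1095 - 2098478 = -2296633474/1095 ≈ -2.0974e+6)
(-1616262 - 800984)/(n + K) = (-1616262 - 800984)/(1214 - 2296633474/1095) = -2417246/(-2295304144/1095) = -2417246*(-1095/2295304144) = 1323442185/1147652072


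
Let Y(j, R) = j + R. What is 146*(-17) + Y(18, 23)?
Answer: -2441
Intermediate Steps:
Y(j, R) = R + j
146*(-17) + Y(18, 23) = 146*(-17) + (23 + 18) = -2482 + 41 = -2441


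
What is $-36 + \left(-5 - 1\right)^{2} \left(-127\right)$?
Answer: $-4608$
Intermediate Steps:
$-36 + \left(-5 - 1\right)^{2} \left(-127\right) = -36 + \left(-6\right)^{2} \left(-127\right) = -36 + 36 \left(-127\right) = -36 - 4572 = -4608$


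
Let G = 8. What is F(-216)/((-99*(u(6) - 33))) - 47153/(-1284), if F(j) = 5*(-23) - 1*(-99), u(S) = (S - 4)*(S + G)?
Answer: 7773397/211860 ≈ 36.691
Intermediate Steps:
u(S) = (-4 + S)*(8 + S) (u(S) = (S - 4)*(S + 8) = (-4 + S)*(8 + S))
F(j) = -16 (F(j) = -115 + 99 = -16)
F(-216)/((-99*(u(6) - 33))) - 47153/(-1284) = -16*(-1/(99*((-32 + 6**2 + 4*6) - 33))) - 47153/(-1284) = -16*(-1/(99*((-32 + 36 + 24) - 33))) - 47153*(-1/1284) = -16*(-1/(99*(28 - 33))) + 47153/1284 = -16/((-99*(-5))) + 47153/1284 = -16/495 + 47153/1284 = 7773397/211860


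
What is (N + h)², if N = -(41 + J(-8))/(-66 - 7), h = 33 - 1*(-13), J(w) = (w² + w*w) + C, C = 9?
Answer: 12503296/5329 ≈ 2346.3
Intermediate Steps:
J(w) = 9 + 2*w² (J(w) = (w² + w*w) + 9 = (w² + w²) + 9 = 2*w² + 9 = 9 + 2*w²)
h = 46 (h = 33 + 13 = 46)
N = 178/73 (N = -(41 + (9 + 2*(-8)²))/(-66 - 7) = -(41 + (9 + 2*64))/(-73) = -(41 + (9 + 128))*(-1)/73 = -(41 + 137)*(-1)/73 = -178*(-1)/73 = -1*(-178/73) = 178/73 ≈ 2.4384)
(N + h)² = (178/73 + 46)² = (3536/73)² = 12503296/5329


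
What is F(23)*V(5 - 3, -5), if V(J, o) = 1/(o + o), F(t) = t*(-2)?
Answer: 23/5 ≈ 4.6000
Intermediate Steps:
F(t) = -2*t
V(J, o) = 1/(2*o)
F(23)*V(5 - 3, -5) = (-2*23)*((½)/(-5)) = -23*(-1)/5 = -46*(-⅒) = 23/5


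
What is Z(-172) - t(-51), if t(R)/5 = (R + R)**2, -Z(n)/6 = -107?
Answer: -51378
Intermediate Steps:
Z(n) = 642 (Z(n) = -6*(-107) = 642)
t(R) = 20*R**2 (t(R) = 5*(R + R)**2 = 5*(2*R)**2 = 5*(4*R**2) = 20*R**2)
Z(-172) - t(-51) = 642 - 20*(-51)**2 = 642 - 20*2601 = 642 - 1*52020 = 642 - 52020 = -51378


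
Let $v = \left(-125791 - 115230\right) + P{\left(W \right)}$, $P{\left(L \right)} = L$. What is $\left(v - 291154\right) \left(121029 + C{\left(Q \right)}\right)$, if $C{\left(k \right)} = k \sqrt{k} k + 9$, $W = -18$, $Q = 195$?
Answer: $-64415576334 - 20236638825 \sqrt{195} \approx -3.47 \cdot 10^{11}$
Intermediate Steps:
$C{\left(k \right)} = 9 + k^{\frac{5}{2}}$ ($C{\left(k \right)} = k^{\frac{3}{2}} k + 9 = k^{\frac{5}{2}} + 9 = 9 + k^{\frac{5}{2}}$)
$v = -241039$ ($v = \left(-125791 - 115230\right) - 18 = -241021 - 18 = -241039$)
$\left(v - 291154\right) \left(121029 + C{\left(Q \right)}\right) = \left(-241039 - 291154\right) \left(121029 + \left(9 + 195^{\frac{5}{2}}\right)\right) = - 532193 \left(121029 + \left(9 + 38025 \sqrt{195}\right)\right) = - 532193 \left(121038 + 38025 \sqrt{195}\right) = -64415576334 - 20236638825 \sqrt{195}$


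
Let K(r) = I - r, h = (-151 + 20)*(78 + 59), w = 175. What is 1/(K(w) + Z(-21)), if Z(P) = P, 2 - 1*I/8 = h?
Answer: 1/143396 ≈ 6.9737e-6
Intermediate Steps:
h = -17947 (h = -131*137 = -17947)
I = 143592 (I = 16 - 8*(-17947) = 16 + 143576 = 143592)
K(r) = 143592 - r
1/(K(w) + Z(-21)) = 1/((143592 - 1*175) - 21) = 1/((143592 - 175) - 21) = 1/(143417 - 21) = 1/143396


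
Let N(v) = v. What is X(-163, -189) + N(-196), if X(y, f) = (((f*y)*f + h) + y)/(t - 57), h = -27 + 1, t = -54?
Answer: 1933652/37 ≈ 52261.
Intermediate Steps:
h = -26
X(y, f) = 26/111 - y/111 - y*f**2/111 (X(y, f) = (((f*y)*f - 26) + y)/(-54 - 57) = ((y*f**2 - 26) + y)/(-111) = ((-26 + y*f**2) + y)*(-1/111) = (-26 + y + y*f**2)*(-1/111) = 26/111 - y/111 - y*f**2/111)
X(-163, -189) + N(-196) = (26/111 - 1/111*(-163) - 1/111*(-163)*(-189)**2) - 196 = (26/111 + 163/111 - 1/111*(-163)*35721) - 196 = (26/111 + 163/111 + 1940841/37) - 196 = 1940904/37 - 196 = 1933652/37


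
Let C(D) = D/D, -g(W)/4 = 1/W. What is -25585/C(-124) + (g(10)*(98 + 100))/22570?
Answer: -1443633823/56425 ≈ -25585.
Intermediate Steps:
g(W) = -4/W
C(D) = 1
-25585/C(-124) + (g(10)*(98 + 100))/22570 = -25585/1 + ((-4/10)*(98 + 100))/22570 = -25585*1 + (-4*⅒*198)*(1/22570) = -25585 - ⅖*198*(1/22570) = -25585 - 396/5*1/22570 = -25585 - 198/56425 = -1443633823/56425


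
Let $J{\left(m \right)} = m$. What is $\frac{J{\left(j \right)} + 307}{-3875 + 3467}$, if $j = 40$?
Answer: $- \frac{347}{408} \approx -0.85049$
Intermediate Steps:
$\frac{J{\left(j \right)} + 307}{-3875 + 3467} = \frac{40 + 307}{-3875 + 3467} = \frac{347}{-408} = 347 \left(- \frac{1}{408}\right) = - \frac{347}{408}$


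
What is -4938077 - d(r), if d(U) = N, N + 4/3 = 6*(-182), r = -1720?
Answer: -14810951/3 ≈ -4.9370e+6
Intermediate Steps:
N = -3280/3 (N = -4/3 + 6*(-182) = -4/3 - 1092 = -3280/3 ≈ -1093.3)
d(U) = -3280/3
-4938077 - d(r) = -4938077 - 1*(-3280/3) = -4938077 + 3280/3 = -14810951/3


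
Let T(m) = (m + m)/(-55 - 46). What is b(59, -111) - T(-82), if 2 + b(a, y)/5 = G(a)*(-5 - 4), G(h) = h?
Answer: -269329/101 ≈ -2666.6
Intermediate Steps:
b(a, y) = -10 - 45*a (b(a, y) = -10 + 5*(a*(-5 - 4)) = -10 + 5*(a*(-9)) = -10 + 5*(-9*a) = -10 - 45*a)
T(m) = -2*m/101 (T(m) = (2*m)/(-101) = (2*m)*(-1/101) = -2*m/101)
b(59, -111) - T(-82) = (-10 - 45*59) - (-2)*(-82)/101 = (-10 - 2655) - 1*164/101 = -2665 - 164/101 = -269329/101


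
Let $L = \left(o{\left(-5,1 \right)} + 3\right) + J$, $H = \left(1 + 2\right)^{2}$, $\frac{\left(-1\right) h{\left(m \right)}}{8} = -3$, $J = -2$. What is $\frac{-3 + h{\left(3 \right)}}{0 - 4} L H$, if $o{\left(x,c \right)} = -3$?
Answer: $\frac{189}{2} \approx 94.5$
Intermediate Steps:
$h{\left(m \right)} = 24$ ($h{\left(m \right)} = \left(-8\right) \left(-3\right) = 24$)
$H = 9$ ($H = 3^{2} = 9$)
$L = -2$ ($L = \left(-3 + 3\right) - 2 = 0 - 2 = -2$)
$\frac{-3 + h{\left(3 \right)}}{0 - 4} L H = \frac{-3 + 24}{0 - 4} \left(-2\right) 9 = \frac{21}{-4} \left(-2\right) 9 = 21 \left(- \frac{1}{4}\right) \left(-2\right) 9 = \left(- \frac{21}{4}\right) \left(-2\right) 9 = \frac{21}{2} \cdot 9 = \frac{189}{2}$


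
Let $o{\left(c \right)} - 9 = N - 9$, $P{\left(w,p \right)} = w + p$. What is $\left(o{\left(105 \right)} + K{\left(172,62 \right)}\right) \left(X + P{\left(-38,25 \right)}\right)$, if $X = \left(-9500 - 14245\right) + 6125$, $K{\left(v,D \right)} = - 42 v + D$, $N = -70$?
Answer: $127521856$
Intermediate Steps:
$P{\left(w,p \right)} = p + w$
$K{\left(v,D \right)} = D - 42 v$
$X = -17620$ ($X = -23745 + 6125 = -17620$)
$o{\left(c \right)} = -70$ ($o{\left(c \right)} = 9 - 79 = -70$)
$\left(o{\left(105 \right)} + K{\left(172,62 \right)}\right) \left(X + P{\left(-38,25 \right)}\right) = \left(-70 + \left(62 - 7224\right)\right) \left(-17620 + \left(25 - 38\right)\right) = \left(-70 + \left(62 - 7224\right)\right) \left(-17620 - 13\right) = \left(-70 - 7162\right) \left(-17633\right) = \left(-7232\right) \left(-17633\right) = 127521856$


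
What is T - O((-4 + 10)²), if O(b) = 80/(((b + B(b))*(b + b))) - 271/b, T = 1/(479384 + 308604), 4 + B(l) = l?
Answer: 452797681/60281082 ≈ 7.5114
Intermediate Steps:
B(l) = -4 + l
T = 1/787988 ≈ 1.2691e-6
O(b) = -271/b + 40/(b*(-4 + 2*b)) (O(b) = 80/(((b + (-4 + b))*(b + b))) - 271/b = 80/(((-4 + 2*b)*(2*b))) - 271/b = 80/((2*b*(-4 + 2*b))) - 271/b = 80*(1/(2*b*(-4 + 2*b))) - 271/b = 40/(b*(-4 + 2*b)) - 271/b = -271/b + 40/(b*(-4 + 2*b)))
T - O((-4 + 10)²) = 1/787988 - (562 - 271*(-4 + 10)²)/(((-4 + 10)²)*(-2 + (-4 + 10)²)) = 1/787988 - (562 - 271*6²)/((6²)*(-2 + 6²)) = 1/787988 - (562 - 271*36)/(36*(-2 + 36)) = 1/787988 - (562 - 9756)/(36*34) = 1/787988 - (-9194)/(36*34) = 1/787988 - 1*(-4597/612) = 1/787988 + 4597/612 = 452797681/60281082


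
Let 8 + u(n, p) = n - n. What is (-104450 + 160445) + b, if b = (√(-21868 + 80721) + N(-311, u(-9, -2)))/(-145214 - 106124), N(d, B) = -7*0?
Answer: 55995 - √58853/251338 ≈ 55995.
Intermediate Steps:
u(n, p) = -8 (u(n, p) = -8 + (n - n) = -8 + 0 = -8)
N(d, B) = 0
b = -√58853/251338 (b = (√(-21868 + 80721) + 0)/(-145214 - 106124) = (√58853 + 0)/(-251338) = √58853*(-1/251338) = -√58853/251338 ≈ -0.00096522)
(-104450 + 160445) + b = (-104450 + 160445) - √58853/251338 = 55995 - √58853/251338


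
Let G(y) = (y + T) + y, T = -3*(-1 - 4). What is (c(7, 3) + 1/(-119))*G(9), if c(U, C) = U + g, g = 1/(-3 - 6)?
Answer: 81059/357 ≈ 227.06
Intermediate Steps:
T = 15 (T = -3*(-5) = 15)
g = -⅑ (g = 1/(-9) = -⅑ ≈ -0.11111)
G(y) = 15 + 2*y (G(y) = (y + 15) + y = (15 + y) + y = 15 + 2*y)
c(U, C) = -⅑ + U (c(U, C) = U - ⅑ = -⅑ + U)
(c(7, 3) + 1/(-119))*G(9) = ((-⅑ + 7) + 1/(-119))*(15 + 2*9) = (62/9 - 1/119)*(15 + 18) = (7369/1071)*33 = 81059/357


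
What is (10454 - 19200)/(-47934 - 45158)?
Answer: 4373/46546 ≈ 0.093950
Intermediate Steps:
(10454 - 19200)/(-47934 - 45158) = -8746/(-93092) = -8746*(-1/93092) = 4373/46546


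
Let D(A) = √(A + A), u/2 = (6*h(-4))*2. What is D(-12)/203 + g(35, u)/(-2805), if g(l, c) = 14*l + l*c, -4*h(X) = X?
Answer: -266/561 + 2*I*√6/203 ≈ -0.47415 + 0.024133*I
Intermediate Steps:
h(X) = -X/4
u = 24 (u = 2*((6*(-¼*(-4)))*2) = 2*((6*1)*2) = 2*(6*2) = 2*12 = 24)
g(l, c) = 14*l + c*l
D(A) = √2*√A (D(A) = √(2*A) = √2*√A)
D(-12)/203 + g(35, u)/(-2805) = (√2*√(-12))/203 + (35*(14 + 24))/(-2805) = (√2*(2*I*√3))*(1/203) + (35*38)*(-1/2805) = (2*I*√6)*(1/203) + 1330*(-1/2805) = 2*I*√6/203 - 266/561 = -266/561 + 2*I*√6/203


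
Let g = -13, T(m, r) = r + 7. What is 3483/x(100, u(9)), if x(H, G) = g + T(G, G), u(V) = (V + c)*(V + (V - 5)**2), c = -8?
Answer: 3483/19 ≈ 183.32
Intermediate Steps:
T(m, r) = 7 + r
u(V) = (-8 + V)*(V + (-5 + V)**2) (u(V) = (V - 8)*(V + (V - 5)**2) = (-8 + V)*(V + (-5 + V)**2))
x(H, G) = -6 + G (x(H, G) = -13 + (7 + G) = -6 + G)
3483/x(100, u(9)) = 3483/(-6 + (-200 + 9**3 - 17*9**2 + 97*9)) = 3483/(-6 + (-200 + 729 - 17*81 + 873)) = 3483/(-6 + (-200 + 729 - 1377 + 873)) = 3483/(-6 + 25) = 3483/19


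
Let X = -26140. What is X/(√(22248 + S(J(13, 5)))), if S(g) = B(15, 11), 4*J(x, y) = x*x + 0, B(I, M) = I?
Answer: -26140*√22263/22263 ≈ -175.19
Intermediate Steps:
J(x, y) = x²/4 (J(x, y) = (x*x + 0)/4 = (x² + 0)/4 = x²/4)
S(g) = 15
X/(√(22248 + S(J(13, 5)))) = -26140/√(22248 + 15) = -26140*√22263/22263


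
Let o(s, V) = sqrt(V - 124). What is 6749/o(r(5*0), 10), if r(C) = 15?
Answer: -6749*I*sqrt(114)/114 ≈ -632.1*I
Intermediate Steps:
o(s, V) = sqrt(-124 + V)
6749/o(r(5*0), 10) = 6749/(sqrt(-124 + 10)) = 6749/(sqrt(-114)) = 6749/((I*sqrt(114))) = 6749*(-I*sqrt(114)/114) = -6749*I*sqrt(114)/114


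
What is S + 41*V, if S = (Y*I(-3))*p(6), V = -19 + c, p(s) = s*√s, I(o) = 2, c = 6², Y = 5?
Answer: 697 + 60*√6 ≈ 843.97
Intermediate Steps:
c = 36
p(s) = s^(3/2)
V = 17 (V = -19 + 36 = 17)
S = 60*√6 (S = (5*2)*6^(3/2) = 10*(6*√6) = 60*√6 ≈ 146.97)
S + 41*V = 60*√6 + 41*17 = 60*√6 + 697 = 697 + 60*√6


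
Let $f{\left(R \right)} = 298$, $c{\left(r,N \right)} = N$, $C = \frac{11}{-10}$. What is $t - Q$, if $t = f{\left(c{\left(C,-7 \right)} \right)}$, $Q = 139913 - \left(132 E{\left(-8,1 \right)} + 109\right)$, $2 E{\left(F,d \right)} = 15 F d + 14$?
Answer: $-146502$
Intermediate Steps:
$E{\left(F,d \right)} = 7 + \frac{15 F d}{2}$ ($E{\left(F,d \right)} = \frac{15 F d + 14}{2} = \frac{14 + 15 F d}{2} = 7 + \frac{15 F d}{2}$)
$C = - \frac{11}{10}$ ($C = 11 \left(- \frac{1}{10}\right) = - \frac{11}{10} \approx -1.1$)
$Q = 146800$ ($Q = 139913 - \left(132 \left(7 + \frac{15}{2} \left(-8\right) 1\right) + 109\right) = 139913 - \left(132 \left(7 - 60\right) + 109\right) = 139913 - \left(132 \left(-53\right) + 109\right) = 139913 - \left(-6996 + 109\right) = 139913 - -6887 = 139913 + 6887 = 146800$)
$t = 298$
$t - Q = 298 - 146800 = -146502$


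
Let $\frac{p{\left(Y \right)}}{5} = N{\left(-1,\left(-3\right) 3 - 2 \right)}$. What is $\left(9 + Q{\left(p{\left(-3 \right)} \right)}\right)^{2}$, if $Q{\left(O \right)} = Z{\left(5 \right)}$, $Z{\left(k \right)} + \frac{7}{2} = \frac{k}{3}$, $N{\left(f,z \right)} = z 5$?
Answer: $\frac{1849}{36} \approx 51.361$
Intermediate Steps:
$N{\left(f,z \right)} = 5 z$
$Z{\left(k \right)} = - \frac{7}{2} + \frac{k}{3}$
$p{\left(Y \right)} = -275$ ($p{\left(Y \right)} = 5 \cdot 5 \left(\left(-3\right) 3 - 2\right) = 5 \cdot 5 \left(-9 - 2\right) = 5 \cdot 5 \left(-11\right) = 5 \left(-55\right) = -275$)
$Q{\left(O \right)} = - \frac{11}{6}$ ($Q{\left(O \right)} = - \frac{7}{2} + \frac{1}{3} \cdot 5 = - \frac{7}{2} + \frac{5}{3} = - \frac{11}{6}$)
$\left(9 + Q{\left(p{\left(-3 \right)} \right)}\right)^{2} = \left(9 - \frac{11}{6}\right)^{2} = \left(\frac{43}{6}\right)^{2} = \frac{1849}{36}$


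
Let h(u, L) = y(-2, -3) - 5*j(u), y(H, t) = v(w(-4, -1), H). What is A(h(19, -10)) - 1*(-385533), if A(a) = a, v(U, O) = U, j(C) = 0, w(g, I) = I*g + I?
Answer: 385536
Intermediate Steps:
w(g, I) = I + I*g
y(H, t) = 3 (y(H, t) = -(1 - 4) = -1*(-3) = 3)
h(u, L) = 3 (h(u, L) = 3 - 5*0 = 3 + 0 = 3)
A(h(19, -10)) - 1*(-385533) = 3 - 1*(-385533) = 3 + 385533 = 385536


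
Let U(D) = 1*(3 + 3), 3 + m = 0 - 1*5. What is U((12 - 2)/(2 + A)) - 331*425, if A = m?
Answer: -140669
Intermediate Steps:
m = -8 (m = -3 + (0 - 1*5) = -3 + (0 - 5) = -3 - 5 = -8)
A = -8
U(D) = 6 (U(D) = 1*6 = 6)
U((12 - 2)/(2 + A)) - 331*425 = 6 - 331*425 = 6 - 140675 = -140669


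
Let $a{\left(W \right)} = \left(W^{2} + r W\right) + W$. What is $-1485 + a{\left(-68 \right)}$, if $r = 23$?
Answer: $1507$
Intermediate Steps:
$a{\left(W \right)} = W^{2} + 24 W$ ($a{\left(W \right)} = \left(W^{2} + 23 W\right) + W = W^{2} + 24 W$)
$-1485 + a{\left(-68 \right)} = -1485 - 68 \left(24 - 68\right) = -1485 - -2992 = -1485 + 2992 = 1507$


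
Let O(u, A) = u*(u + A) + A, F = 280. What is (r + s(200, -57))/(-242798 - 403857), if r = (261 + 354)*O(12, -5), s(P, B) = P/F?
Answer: -68020/905317 ≈ -0.075134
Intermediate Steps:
s(P, B) = P/280
O(u, A) = A + u*(A + u) (O(u, A) = u*(A + u) + A = A + u*(A + u))
r = 48585 (r = (261 + 354)*(-5 + 12² - 5*12) = 615*(-5 + 144 - 60) = 615*79 = 48585)
(r + s(200, -57))/(-242798 - 403857) = (48585 + (1/280)*200)/(-242798 - 403857) = (48585 + 5/7)/(-646655) = (340100/7)*(-1/646655) = -68020/905317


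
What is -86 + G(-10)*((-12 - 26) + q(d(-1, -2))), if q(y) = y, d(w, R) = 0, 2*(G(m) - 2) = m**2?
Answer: -2062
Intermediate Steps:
G(m) = 2 + m**2/2
-86 + G(-10)*((-12 - 26) + q(d(-1, -2))) = -86 + (2 + (1/2)*(-10)**2)*((-12 - 26) + 0) = -86 + (2 + (1/2)*100)*(-38 + 0) = -86 + (2 + 50)*(-38) = -86 + 52*(-38) = -86 - 1976 = -2062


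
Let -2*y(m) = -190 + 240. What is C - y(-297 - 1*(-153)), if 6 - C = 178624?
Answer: -178593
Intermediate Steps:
y(m) = -25 (y(m) = -(-190 + 240)/2 = -½*50 = -25)
C = -178618 (C = 6 - 1*178624 = 6 - 178624 = -178618)
C - y(-297 - 1*(-153)) = -178618 - 1*(-25) = -178618 + 25 = -178593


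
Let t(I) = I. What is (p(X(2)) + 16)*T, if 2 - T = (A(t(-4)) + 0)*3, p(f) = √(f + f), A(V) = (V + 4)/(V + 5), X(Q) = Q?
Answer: 36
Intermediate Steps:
A(V) = (4 + V)/(5 + V)
p(f) = √2*√f (p(f) = √(2*f) = √2*√f)
T = 2 (T = 2 - ((4 - 4)/(5 - 4) + 0)*3 = 2 - (0/1 + 0)*3 = 2 - (1*0 + 0)*3 = 2 - (0 + 0)*3 = 2 - 0*3 = 2 - 1*0 = 2 + 0 = 2)
(p(X(2)) + 16)*T = (√2*√2 + 16)*2 = (2 + 16)*2 = 18*2 = 36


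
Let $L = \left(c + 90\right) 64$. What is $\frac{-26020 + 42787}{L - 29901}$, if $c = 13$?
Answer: $- \frac{16767}{23309} \approx -0.71934$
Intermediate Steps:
$L = 6592$ ($L = \left(13 + 90\right) 64 = 103 \cdot 64 = 6592$)
$\frac{-26020 + 42787}{L - 29901} = \frac{-26020 + 42787}{6592 - 29901} = \frac{16767}{-23309} = 16767 \left(- \frac{1}{23309}\right) = - \frac{16767}{23309}$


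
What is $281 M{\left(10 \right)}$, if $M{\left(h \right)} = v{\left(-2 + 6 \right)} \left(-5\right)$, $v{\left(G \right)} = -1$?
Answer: $1405$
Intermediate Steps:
$M{\left(h \right)} = 5$ ($M{\left(h \right)} = \left(-1\right) \left(-5\right) = 5$)
$281 M{\left(10 \right)} = 281 \cdot 5 = 1405$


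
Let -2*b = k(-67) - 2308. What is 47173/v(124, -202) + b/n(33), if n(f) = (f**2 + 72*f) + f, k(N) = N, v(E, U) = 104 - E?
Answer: -41246851/17490 ≈ -2358.3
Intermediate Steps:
n(f) = f**2 + 73*f
b = 2375/2 (b = -(-67 - 2308)/2 = -1/2*(-2375) = 2375/2 ≈ 1187.5)
47173/v(124, -202) + b/n(33) = 47173/(104 - 1*124) + 2375/(2*((33*(73 + 33)))) = 47173/(104 - 124) + 2375/(2*((33*106))) = 47173/(-20) + (2375/2)/3498 = 47173*(-1/20) + (2375/2)*(1/3498) = -47173/20 + 2375/6996 = -41246851/17490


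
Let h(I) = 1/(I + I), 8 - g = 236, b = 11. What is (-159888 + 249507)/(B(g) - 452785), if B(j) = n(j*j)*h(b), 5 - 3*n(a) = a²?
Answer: -5914854/2732220061 ≈ -0.0021649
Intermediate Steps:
n(a) = 5/3 - a²/3
g = -228 (g = 8 - 1*236 = 8 - 236 = -228)
h(I) = 1/(2*I)
B(j) = 5/66 - j⁴/66 (B(j) = (5/3 - j⁴/3)*((½)/11) = (5/3 - j⁴/3)*((½)*(1/11)) = (5/3 - j⁴/3)*(1/22) = 5/66 - j⁴/66)
(-159888 + 249507)/(B(g) - 452785) = (-159888 + 249507)/((5/66 - 1/66*(-228)⁴) - 452785) = 89619/((5/66 - 1/66*2702336256) - 452785) = 89619/((5/66 - 450389376/11) - 452785) = 89619/(-2702336251/66 - 452785) = 89619/(-2732220061/66) = 89619*(-66/2732220061) = -5914854/2732220061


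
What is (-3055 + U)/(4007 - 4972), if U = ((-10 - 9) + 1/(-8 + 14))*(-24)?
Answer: 2603/965 ≈ 2.6974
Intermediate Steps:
U = 452 (U = (-19 + 1/6)*(-24) = (-19 + ⅙)*(-24) = -113/6*(-24) = 452)
(-3055 + U)/(4007 - 4972) = (-3055 + 452)/(4007 - 4972) = -2603/(-965) = -2603*(-1/965) = 2603/965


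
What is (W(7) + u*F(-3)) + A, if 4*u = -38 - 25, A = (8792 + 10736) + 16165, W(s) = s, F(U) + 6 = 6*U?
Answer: 36078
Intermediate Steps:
F(U) = -6 + 6*U
A = 35693 (A = 19528 + 16165 = 35693)
u = -63/4 (u = (-38 - 25)/4 = (¼)*(-63) = -63/4 ≈ -15.750)
(W(7) + u*F(-3)) + A = (7 - 63*(-6 + 6*(-3))/4) + 35693 = (7 - 63*(-6 - 18)/4) + 35693 = (7 - 63/4*(-24)) + 35693 = (7 + 378) + 35693 = 385 + 35693 = 36078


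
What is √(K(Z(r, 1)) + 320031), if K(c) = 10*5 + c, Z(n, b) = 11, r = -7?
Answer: 2*√80023 ≈ 565.77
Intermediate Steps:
K(c) = 50 + c
√(K(Z(r, 1)) + 320031) = √((50 + 11) + 320031) = √(61 + 320031) = √320092 = 2*√80023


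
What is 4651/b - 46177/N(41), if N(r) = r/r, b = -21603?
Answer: -997566382/21603 ≈ -46177.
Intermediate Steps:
N(r) = 1
4651/b - 46177/N(41) = 4651/(-21603) - 46177/1 = 4651*(-1/21603) - 46177*1 = -4651/21603 - 46177 = -997566382/21603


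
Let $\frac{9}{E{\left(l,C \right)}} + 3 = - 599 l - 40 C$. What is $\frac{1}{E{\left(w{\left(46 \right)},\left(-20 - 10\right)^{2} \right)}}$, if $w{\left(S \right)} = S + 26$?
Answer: $- \frac{26377}{3} \approx -8792.3$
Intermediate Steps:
$w{\left(S \right)} = 26 + S$
$E{\left(l,C \right)} = \frac{9}{-3 - 599 l - 40 C}$ ($E{\left(l,C \right)} = \frac{9}{-3 - \left(40 C + 599 l\right)} = \frac{9}{-3 - 599 l - 40 C}$)
$\frac{1}{E{\left(w{\left(46 \right)},\left(-20 - 10\right)^{2} \right)}} = \frac{1}{\left(-9\right) \frac{1}{3 + 40 \left(-20 - 10\right)^{2} + 599 \left(26 + 46\right)}} = \frac{1}{\left(-9\right) \frac{1}{3 + 40 \left(-30\right)^{2} + 599 \cdot 72}} = \frac{1}{\left(-9\right) \frac{1}{3 + 40 \cdot 900 + 43128}} = \frac{1}{\left(-9\right) \frac{1}{3 + 36000 + 43128}} = \frac{1}{\left(-9\right) \frac{1}{79131}} = \frac{1}{- \frac{3}{26377}} = - \frac{26377}{3}$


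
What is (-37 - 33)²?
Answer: 4900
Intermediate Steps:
(-37 - 33)² = (-70)² = 4900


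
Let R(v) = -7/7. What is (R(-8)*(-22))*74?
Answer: 1628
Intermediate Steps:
R(v) = -1 (R(v) = -7*⅐ = -1)
(R(-8)*(-22))*74 = -1*(-22)*74 = 22*74 = 1628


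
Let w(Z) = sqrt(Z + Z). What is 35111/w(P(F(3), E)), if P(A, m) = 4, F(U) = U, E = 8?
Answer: 35111*sqrt(2)/4 ≈ 12414.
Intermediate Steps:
w(Z) = sqrt(2)*sqrt(Z) (w(Z) = sqrt(2*Z) = sqrt(2)*sqrt(Z))
35111/w(P(F(3), E)) = 35111/((sqrt(2)*sqrt(4))) = 35111/((sqrt(2)*2)) = 35111/((2*sqrt(2))) = 35111*(sqrt(2)/4) = 35111*sqrt(2)/4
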